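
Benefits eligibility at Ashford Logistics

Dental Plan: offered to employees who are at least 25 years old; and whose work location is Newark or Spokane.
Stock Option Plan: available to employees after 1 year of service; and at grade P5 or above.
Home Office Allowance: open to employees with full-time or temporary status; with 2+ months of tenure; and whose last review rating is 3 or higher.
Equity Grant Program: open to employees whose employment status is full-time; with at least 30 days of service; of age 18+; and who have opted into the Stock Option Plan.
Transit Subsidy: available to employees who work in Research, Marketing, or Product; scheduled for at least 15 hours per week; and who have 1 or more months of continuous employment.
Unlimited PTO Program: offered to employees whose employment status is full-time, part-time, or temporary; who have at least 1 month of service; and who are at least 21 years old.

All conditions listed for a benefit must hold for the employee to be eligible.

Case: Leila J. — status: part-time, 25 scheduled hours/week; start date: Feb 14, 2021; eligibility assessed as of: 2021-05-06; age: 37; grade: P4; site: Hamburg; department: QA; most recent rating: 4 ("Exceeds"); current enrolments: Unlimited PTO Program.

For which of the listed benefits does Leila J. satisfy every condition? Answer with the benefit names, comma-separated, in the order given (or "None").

Service from Feb 14, 2021 to 2021-05-06: 81 days.
Dental Plan — age 37 ≥ 25 ✓; site Hamburg ✗ (not Newark or Spokane) → not eligible.
Stock Option Plan — service 81 days < 1 year (≈365 days) ✗ → not eligible.
Home Office Allowance — status part-time ✗ (requires full-time or temporary) → not eligible.
Equity Grant Program — status part-time ✗ (requires full-time) → not eligible.
Transit Subsidy — dept QA ✗ → not eligible.
Unlimited PTO Program — status part-time ✓; service 81 days ≥ 1 month (≈30 days) ✓; age 37 ≥ 21 ✓ → eligible.

Unlimited PTO Program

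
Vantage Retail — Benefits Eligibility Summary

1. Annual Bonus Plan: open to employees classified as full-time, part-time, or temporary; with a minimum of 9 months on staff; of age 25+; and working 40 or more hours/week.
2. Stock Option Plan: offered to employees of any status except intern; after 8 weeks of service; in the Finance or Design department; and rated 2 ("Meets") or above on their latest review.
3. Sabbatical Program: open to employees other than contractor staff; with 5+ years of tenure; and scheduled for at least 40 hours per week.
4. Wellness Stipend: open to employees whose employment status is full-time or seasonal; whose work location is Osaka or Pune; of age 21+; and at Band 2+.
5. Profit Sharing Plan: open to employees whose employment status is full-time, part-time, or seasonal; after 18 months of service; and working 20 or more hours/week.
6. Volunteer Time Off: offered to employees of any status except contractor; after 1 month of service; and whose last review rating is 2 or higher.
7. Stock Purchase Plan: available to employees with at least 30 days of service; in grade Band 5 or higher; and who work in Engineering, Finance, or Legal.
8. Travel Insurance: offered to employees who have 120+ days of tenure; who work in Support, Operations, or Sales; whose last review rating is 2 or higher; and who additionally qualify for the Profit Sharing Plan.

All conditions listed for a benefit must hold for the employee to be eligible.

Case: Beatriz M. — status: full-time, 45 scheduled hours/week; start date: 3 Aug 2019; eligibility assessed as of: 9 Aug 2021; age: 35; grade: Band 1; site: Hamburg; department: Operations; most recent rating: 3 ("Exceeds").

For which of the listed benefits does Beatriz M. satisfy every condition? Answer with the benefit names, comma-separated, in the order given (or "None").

Service from 3 Aug 2019 to 9 Aug 2021: 737 days.
Annual Bonus Plan — status full-time ✓; service 737 days ≥ 9 months (≈270 days) ✓; age 35 ≥ 25 ✓; 45 hrs/wk ≥ 40 ✓ → eligible.
Stock Option Plan — status full-time ✓ (not excluded); service 737 days ≥ 8 weeks (≈56 days) ✓; dept Operations ✗ → not eligible.
Sabbatical Program — status full-time ✓ (not excluded); service 737 days < 5 years (≈1825 days) ✗ → not eligible.
Wellness Stipend — status full-time ✓; site Hamburg ✗ (not Osaka or Pune) → not eligible.
Profit Sharing Plan — status full-time ✓; service 737 days ≥ 18 months (≈540 days) ✓; 45 hrs/wk ≥ 20 ✓ → eligible.
Volunteer Time Off — status full-time ✓ (not excluded); service 737 days ≥ 1 month (≈30 days) ✓; rating 3 ≥ 2 ✓ → eligible.
Stock Purchase Plan — service 737 days ≥ 30 days ✓; grade Band 1 < Band 5 ✗ → not eligible.
Travel Insurance — service 737 days ≥ 120 days ✓; dept Operations ✓; rating 3 ≥ 2 ✓; eligible for Profit Sharing Plan ✓ → eligible.

Annual Bonus Plan, Profit Sharing Plan, Volunteer Time Off, Travel Insurance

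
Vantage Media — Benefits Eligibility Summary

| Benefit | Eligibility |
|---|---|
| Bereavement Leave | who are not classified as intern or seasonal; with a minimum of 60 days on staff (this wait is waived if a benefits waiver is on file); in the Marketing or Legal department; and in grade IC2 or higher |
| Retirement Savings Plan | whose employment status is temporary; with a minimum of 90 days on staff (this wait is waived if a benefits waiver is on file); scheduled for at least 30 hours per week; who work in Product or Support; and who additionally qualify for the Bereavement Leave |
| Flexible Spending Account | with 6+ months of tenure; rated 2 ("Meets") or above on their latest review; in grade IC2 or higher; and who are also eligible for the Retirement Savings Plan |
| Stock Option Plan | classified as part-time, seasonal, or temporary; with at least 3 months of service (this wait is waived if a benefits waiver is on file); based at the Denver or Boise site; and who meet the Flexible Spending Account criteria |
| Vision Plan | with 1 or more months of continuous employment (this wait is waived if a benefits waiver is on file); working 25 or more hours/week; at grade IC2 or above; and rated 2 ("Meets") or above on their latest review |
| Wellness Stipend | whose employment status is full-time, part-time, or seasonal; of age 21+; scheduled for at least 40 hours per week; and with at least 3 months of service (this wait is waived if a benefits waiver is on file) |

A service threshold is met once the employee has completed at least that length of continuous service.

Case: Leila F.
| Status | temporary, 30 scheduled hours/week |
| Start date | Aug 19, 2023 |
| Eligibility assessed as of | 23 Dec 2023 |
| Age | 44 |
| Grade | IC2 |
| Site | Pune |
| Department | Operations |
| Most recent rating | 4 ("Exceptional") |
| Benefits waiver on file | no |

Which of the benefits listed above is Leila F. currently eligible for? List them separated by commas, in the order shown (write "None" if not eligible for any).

Vision Plan

Service from Aug 19, 2023 to 23 Dec 2023: 126 days.
Bereavement Leave — status temporary ✓ (not excluded); no waiver, service 126 days ≥ 60 days ✓; dept Operations ✗ → not eligible.
Retirement Savings Plan — status temporary ✓; no waiver, service 126 days ≥ 90 days ✓; 30 hrs/wk ≥ 30 ✓; dept Operations ✗ → not eligible.
Flexible Spending Account — service 126 days < 6 months (≈180 days) ✗ → not eligible.
Stock Option Plan — status temporary ✓; no waiver, service 126 days ≥ 3 months (≈90 days) ✓; site Pune ✗ (not Denver or Boise) → not eligible.
Vision Plan — no waiver, service 126 days ≥ 1 month (≈30 days) ✓; 30 hrs/wk ≥ 25 ✓; grade IC2 ≥ IC2 ✓; rating 4 ≥ 2 ✓ → eligible.
Wellness Stipend — status temporary ✗ (requires full-time, part-time, or seasonal) → not eligible.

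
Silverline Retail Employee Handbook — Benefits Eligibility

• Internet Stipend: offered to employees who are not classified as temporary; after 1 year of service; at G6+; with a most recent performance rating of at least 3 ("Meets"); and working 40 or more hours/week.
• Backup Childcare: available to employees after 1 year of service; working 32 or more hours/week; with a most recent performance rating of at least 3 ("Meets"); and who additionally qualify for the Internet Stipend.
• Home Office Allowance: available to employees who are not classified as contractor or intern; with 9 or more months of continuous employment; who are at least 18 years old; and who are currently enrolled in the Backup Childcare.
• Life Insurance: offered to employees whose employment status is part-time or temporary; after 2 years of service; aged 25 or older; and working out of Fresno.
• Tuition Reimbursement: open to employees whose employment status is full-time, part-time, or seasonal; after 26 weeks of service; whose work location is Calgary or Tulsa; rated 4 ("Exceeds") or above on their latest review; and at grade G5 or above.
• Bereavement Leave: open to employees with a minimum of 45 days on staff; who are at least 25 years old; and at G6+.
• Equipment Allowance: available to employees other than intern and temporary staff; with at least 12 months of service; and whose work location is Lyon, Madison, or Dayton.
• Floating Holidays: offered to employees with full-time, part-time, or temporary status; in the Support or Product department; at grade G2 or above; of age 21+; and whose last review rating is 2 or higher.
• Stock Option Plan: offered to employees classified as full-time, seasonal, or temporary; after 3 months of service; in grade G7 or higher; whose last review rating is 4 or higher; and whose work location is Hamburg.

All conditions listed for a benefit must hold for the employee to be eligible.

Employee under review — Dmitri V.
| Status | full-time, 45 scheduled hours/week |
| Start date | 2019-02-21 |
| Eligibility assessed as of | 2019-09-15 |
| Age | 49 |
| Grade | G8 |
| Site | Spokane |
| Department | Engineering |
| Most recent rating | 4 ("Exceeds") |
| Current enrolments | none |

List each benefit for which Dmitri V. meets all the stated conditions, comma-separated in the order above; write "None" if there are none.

Service from 2019-02-21 to 2019-09-15: 206 days.
Internet Stipend — status full-time ✓ (not excluded); service 206 days < 1 year (≈365 days) ✗ → not eligible.
Backup Childcare — service 206 days < 1 year (≈365 days) ✗ → not eligible.
Home Office Allowance — status full-time ✓ (not excluded); service 206 days < 9 months (≈270 days) ✗ → not eligible.
Life Insurance — status full-time ✗ (requires part-time or temporary) → not eligible.
Tuition Reimbursement — status full-time ✓; service 206 days ≥ 26 weeks (≈182 days) ✓; site Spokane ✗ (not Calgary or Tulsa) → not eligible.
Bereavement Leave — service 206 days ≥ 45 days ✓; age 49 ≥ 25 ✓; grade G8 ≥ G6 ✓ → eligible.
Equipment Allowance — status full-time ✓ (not excluded); service 206 days < 12 months (≈360 days) ✗ → not eligible.
Floating Holidays — status full-time ✓; dept Engineering ✗ → not eligible.
Stock Option Plan — status full-time ✓; service 206 days ≥ 3 months (≈90 days) ✓; grade G8 ≥ G7 ✓; rating 4 ≥ 4 ✓; site Spokane ✗ (not Hamburg) → not eligible.

Bereavement Leave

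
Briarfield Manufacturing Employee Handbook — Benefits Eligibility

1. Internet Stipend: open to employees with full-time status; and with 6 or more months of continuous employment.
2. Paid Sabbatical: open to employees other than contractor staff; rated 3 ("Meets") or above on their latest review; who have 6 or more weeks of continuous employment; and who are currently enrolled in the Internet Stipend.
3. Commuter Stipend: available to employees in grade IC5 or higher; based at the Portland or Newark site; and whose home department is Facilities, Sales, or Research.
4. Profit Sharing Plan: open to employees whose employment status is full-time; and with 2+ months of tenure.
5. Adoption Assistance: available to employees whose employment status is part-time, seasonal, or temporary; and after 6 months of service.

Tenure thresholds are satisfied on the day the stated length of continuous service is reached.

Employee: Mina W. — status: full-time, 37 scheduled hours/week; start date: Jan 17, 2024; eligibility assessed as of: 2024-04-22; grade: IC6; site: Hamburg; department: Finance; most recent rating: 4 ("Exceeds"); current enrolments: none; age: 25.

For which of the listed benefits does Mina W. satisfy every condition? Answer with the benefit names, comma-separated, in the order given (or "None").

Profit Sharing Plan

Service from Jan 17, 2024 to 2024-04-22: 96 days.
Internet Stipend — status full-time ✓; service 96 days < 6 months (≈180 days) ✗ → not eligible.
Paid Sabbatical — status full-time ✓ (not excluded); rating 4 ≥ 3 ✓; service 96 days ≥ 6 weeks (≈42 days) ✓; not enrolled in Internet Stipend ✗ → not eligible.
Commuter Stipend — grade IC6 ≥ IC5 ✓; site Hamburg ✗ (not Portland or Newark) → not eligible.
Profit Sharing Plan — status full-time ✓; service 96 days ≥ 2 months (≈60 days) ✓ → eligible.
Adoption Assistance — status full-time ✗ (requires part-time, seasonal, or temporary) → not eligible.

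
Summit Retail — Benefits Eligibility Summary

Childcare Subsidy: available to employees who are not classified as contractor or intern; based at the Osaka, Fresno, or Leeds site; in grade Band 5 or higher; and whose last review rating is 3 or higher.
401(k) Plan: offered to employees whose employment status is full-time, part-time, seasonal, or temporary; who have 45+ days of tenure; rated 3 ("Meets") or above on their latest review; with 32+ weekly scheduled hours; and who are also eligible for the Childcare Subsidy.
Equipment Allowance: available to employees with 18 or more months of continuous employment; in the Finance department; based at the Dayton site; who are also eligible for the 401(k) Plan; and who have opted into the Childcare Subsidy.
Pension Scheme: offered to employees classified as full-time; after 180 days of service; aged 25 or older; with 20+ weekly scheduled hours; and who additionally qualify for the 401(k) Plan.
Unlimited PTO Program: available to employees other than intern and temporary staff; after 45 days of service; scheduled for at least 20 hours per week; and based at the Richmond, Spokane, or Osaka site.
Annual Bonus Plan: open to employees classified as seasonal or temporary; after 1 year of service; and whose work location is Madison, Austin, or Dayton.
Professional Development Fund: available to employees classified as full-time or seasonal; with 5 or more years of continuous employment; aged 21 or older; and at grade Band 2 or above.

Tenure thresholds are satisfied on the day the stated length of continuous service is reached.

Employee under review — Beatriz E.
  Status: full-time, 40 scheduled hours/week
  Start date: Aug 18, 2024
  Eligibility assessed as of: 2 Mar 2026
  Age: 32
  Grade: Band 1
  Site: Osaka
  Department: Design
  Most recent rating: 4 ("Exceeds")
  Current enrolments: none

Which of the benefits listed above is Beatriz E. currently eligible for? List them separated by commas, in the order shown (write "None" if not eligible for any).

Service from Aug 18, 2024 to 2 Mar 2026: 561 days.
Childcare Subsidy — status full-time ✓ (not excluded); site Osaka ✓; grade Band 1 < Band 5 ✗ → not eligible.
401(k) Plan — status full-time ✓; service 561 days ≥ 45 days ✓; rating 4 ≥ 3 ✓; 40 hrs/wk ≥ 32 ✓; not eligible for Childcare Subsidy ✗ → not eligible.
Equipment Allowance — service 561 days ≥ 18 months (≈540 days) ✓; dept Design ✗ → not eligible.
Pension Scheme — status full-time ✓; service 561 days ≥ 180 days ✓; age 32 ≥ 25 ✓; 40 hrs/wk ≥ 20 ✓; not eligible for 401(k) Plan ✗ → not eligible.
Unlimited PTO Program — status full-time ✓ (not excluded); service 561 days ≥ 45 days ✓; 40 hrs/wk ≥ 20 ✓; site Osaka ✓ → eligible.
Annual Bonus Plan — status full-time ✗ (requires seasonal or temporary) → not eligible.
Professional Development Fund — status full-time ✓; service 561 days < 5 years (≈1825 days) ✗ → not eligible.

Unlimited PTO Program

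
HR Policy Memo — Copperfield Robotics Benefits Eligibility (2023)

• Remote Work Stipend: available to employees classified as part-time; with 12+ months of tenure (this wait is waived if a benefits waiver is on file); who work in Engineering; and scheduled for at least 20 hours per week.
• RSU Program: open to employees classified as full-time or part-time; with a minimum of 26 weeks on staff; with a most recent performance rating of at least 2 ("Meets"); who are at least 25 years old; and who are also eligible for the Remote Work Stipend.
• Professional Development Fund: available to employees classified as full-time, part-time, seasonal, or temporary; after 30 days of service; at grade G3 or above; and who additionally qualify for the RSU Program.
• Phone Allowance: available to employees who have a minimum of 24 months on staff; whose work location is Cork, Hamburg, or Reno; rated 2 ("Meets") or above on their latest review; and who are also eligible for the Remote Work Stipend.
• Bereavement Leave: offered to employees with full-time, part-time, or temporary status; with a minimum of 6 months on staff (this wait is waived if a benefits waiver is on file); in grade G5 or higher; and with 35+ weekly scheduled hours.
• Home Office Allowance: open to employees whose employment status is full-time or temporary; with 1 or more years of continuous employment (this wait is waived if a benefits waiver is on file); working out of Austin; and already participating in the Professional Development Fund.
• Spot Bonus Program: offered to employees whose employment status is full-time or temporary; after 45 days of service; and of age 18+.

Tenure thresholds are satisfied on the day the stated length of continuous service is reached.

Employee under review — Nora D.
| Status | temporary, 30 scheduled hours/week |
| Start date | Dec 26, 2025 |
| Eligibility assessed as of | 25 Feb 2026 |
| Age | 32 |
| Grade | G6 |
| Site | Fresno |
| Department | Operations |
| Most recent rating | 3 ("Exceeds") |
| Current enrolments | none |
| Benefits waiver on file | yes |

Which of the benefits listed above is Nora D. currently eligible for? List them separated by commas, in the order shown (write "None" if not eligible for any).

Service from Dec 26, 2025 to 25 Feb 2026: 61 days.
Remote Work Stipend — status temporary ✗ (requires part-time) → not eligible.
RSU Program — status temporary ✗ (requires full-time or part-time) → not eligible.
Professional Development Fund — status temporary ✓; service 61 days ≥ 30 days ✓; grade G6 ≥ G3 ✓; not eligible for RSU Program ✗ → not eligible.
Phone Allowance — service 61 days < 24 months (≈720 days) ✗ → not eligible.
Bereavement Leave — status temporary ✓; benefits waiver on file ✓; grade G6 ≥ G5 ✓; 30 hrs/wk < 35 ✗ → not eligible.
Home Office Allowance — status temporary ✓; benefits waiver on file ✓; site Fresno ✗ (not Austin) → not eligible.
Spot Bonus Program — status temporary ✓; service 61 days ≥ 45 days ✓; age 32 ≥ 18 ✓ → eligible.

Spot Bonus Program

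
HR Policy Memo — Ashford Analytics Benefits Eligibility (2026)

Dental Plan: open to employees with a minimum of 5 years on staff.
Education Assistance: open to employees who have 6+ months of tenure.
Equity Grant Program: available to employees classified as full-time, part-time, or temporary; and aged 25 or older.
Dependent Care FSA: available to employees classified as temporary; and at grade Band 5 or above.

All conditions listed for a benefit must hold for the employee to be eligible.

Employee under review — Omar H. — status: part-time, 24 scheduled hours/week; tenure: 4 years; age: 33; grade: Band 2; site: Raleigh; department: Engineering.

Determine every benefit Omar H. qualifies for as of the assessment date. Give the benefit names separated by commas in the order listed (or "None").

Education Assistance, Equity Grant Program

Dental Plan — service 4 years < 5 years ✗ → not eligible.
Education Assistance — service 4 years ≥ 6 months (≈180 days) ✓ → eligible.
Equity Grant Program — status part-time ✓; age 33 ≥ 25 ✓ → eligible.
Dependent Care FSA — status part-time ✗ (requires temporary) → not eligible.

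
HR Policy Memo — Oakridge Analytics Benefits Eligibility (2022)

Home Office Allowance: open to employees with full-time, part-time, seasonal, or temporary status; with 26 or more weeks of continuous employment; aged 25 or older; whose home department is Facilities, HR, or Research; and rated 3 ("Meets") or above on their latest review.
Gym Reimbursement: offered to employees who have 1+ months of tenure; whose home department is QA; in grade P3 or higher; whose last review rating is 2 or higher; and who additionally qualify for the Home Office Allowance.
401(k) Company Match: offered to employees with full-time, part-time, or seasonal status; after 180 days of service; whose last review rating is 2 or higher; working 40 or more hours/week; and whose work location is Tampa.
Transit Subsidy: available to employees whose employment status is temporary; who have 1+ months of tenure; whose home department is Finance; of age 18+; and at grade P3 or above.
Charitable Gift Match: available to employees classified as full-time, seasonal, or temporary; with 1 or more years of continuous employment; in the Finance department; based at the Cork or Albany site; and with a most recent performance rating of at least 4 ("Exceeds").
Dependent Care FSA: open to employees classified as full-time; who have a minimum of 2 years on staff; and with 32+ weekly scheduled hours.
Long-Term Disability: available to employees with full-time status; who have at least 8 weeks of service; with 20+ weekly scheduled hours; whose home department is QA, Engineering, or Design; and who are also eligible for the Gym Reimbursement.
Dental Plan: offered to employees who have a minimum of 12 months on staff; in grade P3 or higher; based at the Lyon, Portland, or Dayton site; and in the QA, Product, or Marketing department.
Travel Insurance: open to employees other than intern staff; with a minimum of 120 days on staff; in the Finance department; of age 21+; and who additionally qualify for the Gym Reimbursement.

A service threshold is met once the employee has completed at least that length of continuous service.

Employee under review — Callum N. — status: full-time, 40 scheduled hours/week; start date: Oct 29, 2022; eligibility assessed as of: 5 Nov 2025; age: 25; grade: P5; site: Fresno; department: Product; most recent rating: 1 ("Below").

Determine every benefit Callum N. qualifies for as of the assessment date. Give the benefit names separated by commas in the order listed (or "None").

Dependent Care FSA

Service from Oct 29, 2022 to 5 Nov 2025: 1103 days.
Home Office Allowance — status full-time ✓; service 1103 days ≥ 26 weeks (≈182 days) ✓; age 25 ≥ 25 ✓; dept Product ✗ → not eligible.
Gym Reimbursement — service 1103 days ≥ 1 month (≈30 days) ✓; dept Product ✗ → not eligible.
401(k) Company Match — status full-time ✓; service 1103 days ≥ 180 days ✓; rating 1 < 2 ✗ → not eligible.
Transit Subsidy — status full-time ✗ (requires temporary) → not eligible.
Charitable Gift Match — status full-time ✓; service 1103 days ≥ 1 year (≈365 days) ✓; dept Product ✗ → not eligible.
Dependent Care FSA — status full-time ✓; service 1103 days ≥ 2 years (≈730 days) ✓; 40 hrs/wk ≥ 32 ✓ → eligible.
Long-Term Disability — status full-time ✓; service 1103 days ≥ 8 weeks (≈56 days) ✓; 40 hrs/wk ≥ 20 ✓; dept Product ✗ → not eligible.
Dental Plan — service 1103 days ≥ 12 months (≈360 days) ✓; grade P5 ≥ P3 ✓; site Fresno ✗ (not Lyon, Portland, or Dayton) → not eligible.
Travel Insurance — status full-time ✓ (not excluded); service 1103 days ≥ 120 days ✓; dept Product ✗ → not eligible.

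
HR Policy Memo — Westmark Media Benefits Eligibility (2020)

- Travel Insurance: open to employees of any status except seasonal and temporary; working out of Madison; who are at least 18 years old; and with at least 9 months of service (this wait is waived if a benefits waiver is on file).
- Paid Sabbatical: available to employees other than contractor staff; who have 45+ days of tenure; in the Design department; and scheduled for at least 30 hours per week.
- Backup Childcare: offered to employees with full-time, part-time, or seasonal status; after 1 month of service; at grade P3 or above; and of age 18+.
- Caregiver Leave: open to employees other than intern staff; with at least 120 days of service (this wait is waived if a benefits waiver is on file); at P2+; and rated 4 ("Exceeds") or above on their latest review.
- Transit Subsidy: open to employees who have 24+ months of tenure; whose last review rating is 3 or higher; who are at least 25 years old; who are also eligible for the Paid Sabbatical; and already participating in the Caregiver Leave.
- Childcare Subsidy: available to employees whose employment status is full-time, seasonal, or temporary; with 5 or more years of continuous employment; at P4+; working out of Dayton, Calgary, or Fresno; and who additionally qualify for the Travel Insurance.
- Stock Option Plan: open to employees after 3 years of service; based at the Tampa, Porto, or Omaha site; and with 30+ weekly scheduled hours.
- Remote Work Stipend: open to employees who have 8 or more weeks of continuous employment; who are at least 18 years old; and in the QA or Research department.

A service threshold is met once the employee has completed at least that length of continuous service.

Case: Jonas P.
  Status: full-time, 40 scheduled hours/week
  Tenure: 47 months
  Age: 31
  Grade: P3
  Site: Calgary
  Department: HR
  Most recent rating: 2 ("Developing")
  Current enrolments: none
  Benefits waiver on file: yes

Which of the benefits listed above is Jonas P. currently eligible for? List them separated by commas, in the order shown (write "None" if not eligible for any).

Backup Childcare

Travel Insurance — status full-time ✓ (not excluded); site Calgary ✗ (not Madison) → not eligible.
Paid Sabbatical — status full-time ✓ (not excluded); service 47 months ≥ 45 days ✓; dept HR ✗ → not eligible.
Backup Childcare — status full-time ✓; service 47 months ≥ 1 month ✓; grade P3 ≥ P3 ✓; age 31 ≥ 18 ✓ → eligible.
Caregiver Leave — status full-time ✓ (not excluded); benefits waiver on file ✓; grade P3 ≥ P2 ✓; rating 2 < 4 ✗ → not eligible.
Transit Subsidy — service 47 months ≥ 24 months ✓; rating 2 < 3 ✗ → not eligible.
Childcare Subsidy — status full-time ✓; service 47 months < 5 years (≈1825 days) ✗ → not eligible.
Stock Option Plan — service 47 months ≥ 3 years (≈1095 days) ✓; site Calgary ✗ (not Tampa, Porto, or Omaha) → not eligible.
Remote Work Stipend — service 47 months ≥ 8 weeks (≈56 days) ✓; age 31 ≥ 18 ✓; dept HR ✗ → not eligible.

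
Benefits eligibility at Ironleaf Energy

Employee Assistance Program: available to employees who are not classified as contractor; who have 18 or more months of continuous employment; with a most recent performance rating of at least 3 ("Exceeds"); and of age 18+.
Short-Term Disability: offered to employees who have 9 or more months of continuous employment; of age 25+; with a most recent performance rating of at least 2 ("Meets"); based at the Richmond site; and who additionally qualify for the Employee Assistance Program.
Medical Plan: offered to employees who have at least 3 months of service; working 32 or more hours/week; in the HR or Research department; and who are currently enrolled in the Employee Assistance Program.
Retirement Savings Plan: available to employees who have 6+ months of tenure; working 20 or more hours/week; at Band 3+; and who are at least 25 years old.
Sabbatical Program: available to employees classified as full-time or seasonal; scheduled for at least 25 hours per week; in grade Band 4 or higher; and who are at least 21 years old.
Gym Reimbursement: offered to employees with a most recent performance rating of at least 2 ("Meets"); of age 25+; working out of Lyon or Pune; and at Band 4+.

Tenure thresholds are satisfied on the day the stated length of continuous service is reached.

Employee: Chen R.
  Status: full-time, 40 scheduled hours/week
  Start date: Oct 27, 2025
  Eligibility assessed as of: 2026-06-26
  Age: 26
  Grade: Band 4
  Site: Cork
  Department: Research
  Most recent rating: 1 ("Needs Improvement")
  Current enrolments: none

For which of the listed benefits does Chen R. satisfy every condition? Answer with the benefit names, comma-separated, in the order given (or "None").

Retirement Savings Plan, Sabbatical Program

Service from Oct 27, 2025 to 2026-06-26: 242 days.
Employee Assistance Program — status full-time ✓ (not excluded); service 242 days < 18 months (≈540 days) ✗ → not eligible.
Short-Term Disability — service 242 days < 9 months (≈270 days) ✗ → not eligible.
Medical Plan — service 242 days ≥ 3 months (≈90 days) ✓; 40 hrs/wk ≥ 32 ✓; dept Research ✓; not enrolled in Employee Assistance Program ✗ → not eligible.
Retirement Savings Plan — service 242 days ≥ 6 months (≈180 days) ✓; 40 hrs/wk ≥ 20 ✓; grade Band 4 ≥ Band 3 ✓; age 26 ≥ 25 ✓ → eligible.
Sabbatical Program — status full-time ✓; 40 hrs/wk ≥ 25 ✓; grade Band 4 ≥ Band 4 ✓; age 26 ≥ 21 ✓ → eligible.
Gym Reimbursement — rating 1 < 2 ✗ → not eligible.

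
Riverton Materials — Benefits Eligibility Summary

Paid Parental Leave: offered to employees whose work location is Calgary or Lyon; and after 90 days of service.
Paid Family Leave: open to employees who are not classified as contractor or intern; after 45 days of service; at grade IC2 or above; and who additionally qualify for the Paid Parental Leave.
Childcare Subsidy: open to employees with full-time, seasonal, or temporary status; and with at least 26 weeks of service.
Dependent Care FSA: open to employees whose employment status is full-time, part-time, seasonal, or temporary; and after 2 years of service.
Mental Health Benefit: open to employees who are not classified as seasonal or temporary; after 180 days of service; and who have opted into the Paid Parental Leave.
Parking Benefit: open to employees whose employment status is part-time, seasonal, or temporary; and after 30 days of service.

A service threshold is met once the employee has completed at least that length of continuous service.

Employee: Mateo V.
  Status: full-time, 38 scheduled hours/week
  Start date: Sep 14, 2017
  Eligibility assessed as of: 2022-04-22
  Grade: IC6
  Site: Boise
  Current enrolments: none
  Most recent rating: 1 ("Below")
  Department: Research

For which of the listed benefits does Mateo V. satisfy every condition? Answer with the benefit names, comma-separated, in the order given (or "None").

Childcare Subsidy, Dependent Care FSA

Service from Sep 14, 2017 to 2022-04-22: 1681 days.
Paid Parental Leave — site Boise ✗ (not Calgary or Lyon) → not eligible.
Paid Family Leave — status full-time ✓ (not excluded); service 1681 days ≥ 45 days ✓; grade IC6 ≥ IC2 ✓; not eligible for Paid Parental Leave ✗ → not eligible.
Childcare Subsidy — status full-time ✓; service 1681 days ≥ 26 weeks (≈182 days) ✓ → eligible.
Dependent Care FSA — status full-time ✓; service 1681 days ≥ 2 years (≈730 days) ✓ → eligible.
Mental Health Benefit — status full-time ✓ (not excluded); service 1681 days ≥ 180 days ✓; not enrolled in Paid Parental Leave ✗ → not eligible.
Parking Benefit — status full-time ✗ (requires part-time, seasonal, or temporary) → not eligible.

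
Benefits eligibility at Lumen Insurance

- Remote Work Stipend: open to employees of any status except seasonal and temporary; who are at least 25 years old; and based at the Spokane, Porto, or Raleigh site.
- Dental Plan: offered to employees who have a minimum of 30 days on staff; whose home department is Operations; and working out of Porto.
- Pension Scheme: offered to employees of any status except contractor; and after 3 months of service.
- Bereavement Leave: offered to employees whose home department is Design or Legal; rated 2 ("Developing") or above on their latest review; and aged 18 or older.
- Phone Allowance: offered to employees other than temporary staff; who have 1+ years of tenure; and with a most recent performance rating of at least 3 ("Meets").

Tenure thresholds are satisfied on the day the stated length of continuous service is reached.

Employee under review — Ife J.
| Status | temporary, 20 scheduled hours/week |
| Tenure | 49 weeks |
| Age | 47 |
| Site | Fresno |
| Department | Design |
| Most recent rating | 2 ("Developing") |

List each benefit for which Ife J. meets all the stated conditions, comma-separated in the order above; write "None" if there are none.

Remote Work Stipend — status temporary ✗ (excluded) → not eligible.
Dental Plan — service 49 weeks ≥ 30 days ✓; dept Design ✗ → not eligible.
Pension Scheme — status temporary ✓ (not excluded); service 49 weeks ≥ 3 months (≈90 days) ✓ → eligible.
Bereavement Leave — dept Design ✓; rating 2 ≥ 2 ✓; age 47 ≥ 18 ✓ → eligible.
Phone Allowance — status temporary ✗ (excluded) → not eligible.

Pension Scheme, Bereavement Leave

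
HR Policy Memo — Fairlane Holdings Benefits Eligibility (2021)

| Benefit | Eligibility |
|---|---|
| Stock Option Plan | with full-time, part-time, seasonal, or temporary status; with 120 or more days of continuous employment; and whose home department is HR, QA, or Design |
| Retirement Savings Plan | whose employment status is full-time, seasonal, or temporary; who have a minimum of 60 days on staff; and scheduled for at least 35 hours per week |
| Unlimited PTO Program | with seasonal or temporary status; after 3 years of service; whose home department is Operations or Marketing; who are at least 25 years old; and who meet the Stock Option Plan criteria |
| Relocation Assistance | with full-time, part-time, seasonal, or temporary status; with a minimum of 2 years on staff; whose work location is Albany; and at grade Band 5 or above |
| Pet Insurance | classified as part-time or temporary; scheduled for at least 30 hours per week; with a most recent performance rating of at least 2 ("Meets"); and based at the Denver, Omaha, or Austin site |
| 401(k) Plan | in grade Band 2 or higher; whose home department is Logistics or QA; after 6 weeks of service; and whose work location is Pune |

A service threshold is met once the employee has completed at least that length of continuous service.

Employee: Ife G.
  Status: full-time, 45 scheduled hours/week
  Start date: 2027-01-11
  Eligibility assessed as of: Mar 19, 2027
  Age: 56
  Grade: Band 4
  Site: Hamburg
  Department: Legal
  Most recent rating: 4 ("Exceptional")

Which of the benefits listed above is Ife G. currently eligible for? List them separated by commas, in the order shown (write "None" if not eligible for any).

Service from 2027-01-11 to Mar 19, 2027: 67 days.
Stock Option Plan — status full-time ✓; service 67 days < 120 days ✗ → not eligible.
Retirement Savings Plan — status full-time ✓; service 67 days ≥ 60 days ✓; 45 hrs/wk ≥ 35 ✓ → eligible.
Unlimited PTO Program — status full-time ✗ (requires seasonal or temporary) → not eligible.
Relocation Assistance — status full-time ✓; service 67 days < 2 years (≈730 days) ✗ → not eligible.
Pet Insurance — status full-time ✗ (requires part-time or temporary) → not eligible.
401(k) Plan — grade Band 4 ≥ Band 2 ✓; dept Legal ✗ → not eligible.

Retirement Savings Plan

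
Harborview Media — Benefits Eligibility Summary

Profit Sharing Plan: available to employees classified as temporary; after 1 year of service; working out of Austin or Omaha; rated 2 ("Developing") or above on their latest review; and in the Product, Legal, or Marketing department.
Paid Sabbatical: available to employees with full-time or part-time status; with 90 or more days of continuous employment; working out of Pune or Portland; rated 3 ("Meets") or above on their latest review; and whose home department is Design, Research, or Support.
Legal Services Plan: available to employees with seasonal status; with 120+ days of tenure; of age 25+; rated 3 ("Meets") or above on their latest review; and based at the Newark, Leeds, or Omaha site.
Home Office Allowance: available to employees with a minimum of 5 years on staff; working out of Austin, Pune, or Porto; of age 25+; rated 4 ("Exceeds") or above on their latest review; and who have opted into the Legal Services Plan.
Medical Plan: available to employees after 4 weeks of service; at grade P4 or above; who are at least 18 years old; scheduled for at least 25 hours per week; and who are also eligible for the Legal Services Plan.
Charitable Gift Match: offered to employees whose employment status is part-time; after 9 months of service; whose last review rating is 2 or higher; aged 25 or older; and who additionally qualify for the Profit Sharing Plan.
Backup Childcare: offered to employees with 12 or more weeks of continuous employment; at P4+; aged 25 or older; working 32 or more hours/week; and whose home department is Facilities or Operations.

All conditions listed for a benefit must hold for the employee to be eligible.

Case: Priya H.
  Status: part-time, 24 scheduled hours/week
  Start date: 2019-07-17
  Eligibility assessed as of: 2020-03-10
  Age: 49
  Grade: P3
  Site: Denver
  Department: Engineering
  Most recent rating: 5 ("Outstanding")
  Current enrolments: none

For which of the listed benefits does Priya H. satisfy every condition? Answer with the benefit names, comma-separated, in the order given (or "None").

None

Service from 2019-07-17 to 2020-03-10: 237 days.
Profit Sharing Plan — status part-time ✗ (requires temporary) → not eligible.
Paid Sabbatical — status part-time ✓; service 237 days ≥ 90 days ✓; site Denver ✗ (not Pune or Portland) → not eligible.
Legal Services Plan — status part-time ✗ (requires seasonal) → not eligible.
Home Office Allowance — service 237 days < 5 years (≈1825 days) ✗ → not eligible.
Medical Plan — service 237 days ≥ 4 weeks (≈28 days) ✓; grade P3 < P4 ✗ → not eligible.
Charitable Gift Match — status part-time ✓; service 237 days < 9 months (≈270 days) ✗ → not eligible.
Backup Childcare — service 237 days ≥ 12 weeks (≈84 days) ✓; grade P3 < P4 ✗ → not eligible.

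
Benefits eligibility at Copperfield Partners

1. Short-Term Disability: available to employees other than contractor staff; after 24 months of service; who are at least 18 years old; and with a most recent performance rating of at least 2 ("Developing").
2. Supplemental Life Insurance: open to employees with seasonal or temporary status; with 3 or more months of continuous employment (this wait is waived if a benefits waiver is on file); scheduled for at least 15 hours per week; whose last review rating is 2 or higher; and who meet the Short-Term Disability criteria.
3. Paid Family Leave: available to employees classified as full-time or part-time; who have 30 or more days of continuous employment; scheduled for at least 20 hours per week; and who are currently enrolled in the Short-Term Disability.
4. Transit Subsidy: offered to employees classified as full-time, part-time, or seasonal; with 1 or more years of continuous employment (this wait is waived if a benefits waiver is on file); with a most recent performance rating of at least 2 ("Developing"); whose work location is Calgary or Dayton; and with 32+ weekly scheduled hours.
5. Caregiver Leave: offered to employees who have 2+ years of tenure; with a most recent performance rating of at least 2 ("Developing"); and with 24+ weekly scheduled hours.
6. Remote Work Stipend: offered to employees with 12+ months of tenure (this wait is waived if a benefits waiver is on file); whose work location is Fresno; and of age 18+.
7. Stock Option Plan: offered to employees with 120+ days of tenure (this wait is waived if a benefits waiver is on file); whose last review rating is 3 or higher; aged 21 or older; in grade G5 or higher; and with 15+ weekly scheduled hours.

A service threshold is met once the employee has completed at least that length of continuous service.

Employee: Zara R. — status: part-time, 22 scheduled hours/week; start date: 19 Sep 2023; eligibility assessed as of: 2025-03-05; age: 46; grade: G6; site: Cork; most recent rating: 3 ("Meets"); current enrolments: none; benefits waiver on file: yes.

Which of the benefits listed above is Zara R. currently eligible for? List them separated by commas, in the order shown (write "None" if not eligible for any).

Service from 19 Sep 2023 to 2025-03-05: 533 days.
Short-Term Disability — status part-time ✓ (not excluded); service 533 days < 24 months (≈720 days) ✗ → not eligible.
Supplemental Life Insurance — status part-time ✗ (requires seasonal or temporary) → not eligible.
Paid Family Leave — status part-time ✓; service 533 days ≥ 30 days ✓; 22 hrs/wk ≥ 20 ✓; not enrolled in Short-Term Disability ✗ → not eligible.
Transit Subsidy — status part-time ✓; benefits waiver on file ✓; rating 3 ≥ 2 ✓; site Cork ✗ (not Calgary or Dayton) → not eligible.
Caregiver Leave — service 533 days < 2 years (≈730 days) ✗ → not eligible.
Remote Work Stipend — benefits waiver on file ✓; site Cork ✗ (not Fresno) → not eligible.
Stock Option Plan — benefits waiver on file ✓; rating 3 ≥ 3 ✓; age 46 ≥ 21 ✓; grade G6 ≥ G5 ✓; 22 hrs/wk ≥ 15 ✓ → eligible.

Stock Option Plan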